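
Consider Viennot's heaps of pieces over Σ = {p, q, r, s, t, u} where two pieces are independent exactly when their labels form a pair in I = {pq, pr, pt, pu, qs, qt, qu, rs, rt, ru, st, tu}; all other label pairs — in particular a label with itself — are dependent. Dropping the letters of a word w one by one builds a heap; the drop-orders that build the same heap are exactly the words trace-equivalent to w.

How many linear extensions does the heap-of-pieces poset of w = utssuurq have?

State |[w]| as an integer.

168

piece 0:u — minimal
piece 1:t — minimal
piece 2:s rests on {0:u}
piece 3:s rests on {2:s}
piece 4:u rests on {3:s}
piece 5:u rests on {4:u}
piece 6:r — minimal
piece 7:q rests on {6:r}
minimal pieces: {0:u, 1:t, 6:r}
ways to finish when only these pieces remain (= sum over removing one remaining piece with nothing left below it):
  1 left: {1}→1  {5}→1  {7}→1
  2 left: {1,5}→2  {1,7}→2  {4,5}→1  {5,7}→2  {6,7}→1
  3 left: {1,4,5}→3  {1,5,7}→6  {1,6,7}→3  {3,4,5}→1  {4,5,7}→3  {5,6,7}→3
  4 left: {1,3,4,5}→4  {1,4,5,7}→12  {1,5,6,7}→12  {2,3,4,5}→1  {3,4,5,7}→4  {4,5,6,7}→6
  5 left: {0,2,3,4,5}→1  {1,2,3,4,5}→5  {1,3,4,5,7}→20  {1,4,5,6,7}→30  {2,3,4,5,7}→5  {3,4,5,6,7}→10
  6 left: {0,1,2,3,4,5}→6  {0,2,3,4,5,7}→6  {1,2,3,4,5,7}→30  {1,3,4,5,6,7}→60  {2,3,4,5,6,7}→15
  placing 0:u first → 105 extensions
  placing 1:t first → 21 extensions
  placing 6:r first → 42 extensions
total linear extensions = 168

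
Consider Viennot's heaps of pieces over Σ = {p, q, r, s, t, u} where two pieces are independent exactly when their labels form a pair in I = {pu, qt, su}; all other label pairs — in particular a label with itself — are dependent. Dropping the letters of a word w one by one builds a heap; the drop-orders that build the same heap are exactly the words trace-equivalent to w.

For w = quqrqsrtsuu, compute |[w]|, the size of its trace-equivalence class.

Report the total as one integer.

3

drop 0:q onto floor
drop 1:u onto {0:q}
drop 2:q onto {1:u}
drop 3:r onto {2:q}
drop 4:q onto {3:r}
drop 5:s onto {4:q}
drop 6:r onto {5:s}
drop 7:t onto {6:r}
drop 8:s onto {7:t}
drop 9:u onto {7:t}
drop 10:u onto {9:u}
ground layer = {0:q}
drop-orders for the pieces not yet dropped (sum over which currently-grounded one goes next):
  1 to go: {8} 1  {10} 1
  2 to go: {8,10} 2  {9,10} 1
  3 to go: {8,9,10} 3
  4 to go: {7,8,9,10} 3
  5 to go: {6,7,8,9,10} 3
  6 to go: {5,6,7,8,9,10} 3
  7 to go: {4,5,6,7,8,9,10} 3
  8 to go: {3,4,5,6,7,8,9,10} 3
  9 to go: {2,3,4,5,6,7,8,9,10} 3
  if 0:q drops first: 3 orders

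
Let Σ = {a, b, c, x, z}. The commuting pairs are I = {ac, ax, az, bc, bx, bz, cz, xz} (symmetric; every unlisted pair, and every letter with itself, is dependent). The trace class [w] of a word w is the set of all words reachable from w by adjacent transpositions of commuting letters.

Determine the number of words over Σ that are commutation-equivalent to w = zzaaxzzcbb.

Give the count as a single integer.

#0=z has no predecessor
#1=z depends on [0:z]
#2=a has no predecessor
#3=a depends on [2:a]
#4=x has no predecessor
#5=z depends on [1:z]
#6=z depends on [5:z]
#7=c depends on [4:x]
#8=b depends on [3:a]
#9=b depends on [8:b]
sources: [0:z, 2:a, 4:x]
N(rest) = Σ N(rest − s) over sources s of rest; N(one piece) = 1:
  size 1 → [6]=1  [7]=1  [9]=1
  size 2 → [4,7]=1  [5,6]=1  [6,7]=2  [6,9]=2  [7,9]=2  [8,9]=1
  size 3 → [1,5,6]=1  [3,8,9]=1  [4,6,7]=3  [4,7,9]=3  [5,6,7]=3  [5,6,9]=3  [6,7,9]=6  [6,8,9]=3  [7,8,9]=3
  size 4 → [0,1,5,6]=1  [1,5,6,7]=4  [1,5,6,9]=4  [2,3,8,9]=1  [3,6,8,9]=4  [3,7,8,9]=4  [4,5,6,7]=6  [4,6,7,9]=12  [4,7,8,9]=6  [5,6,7,9]=12  [5,6,8,9]=6  [6,7,8,9]=12
  size 5 → [0,1,5,6,7]=5  [0,1,5,6,9]=5  [1,4,5,6,7]=10  [1,5,6,7,9]=20  [1,5,6,8,9]=10  [2,3,6,8,9]=5  [2,3,7,8,9]=5  [3,4,7,8,9]=10  [3,5,6,8,9]=10  [3,6,7,8,9]=20  [4,5,6,7,9]=30  [4,6,7,8,9]=30  [5,6,7,8,9]=30
  size 6 → [0,1,4,5,6,7]=15  [0,1,5,6,7,9]=30  [0,1,5,6,8,9]=15  [1,3,5,6,8,9]=20  [1,4,5,6,7,9]=60  [1,5,6,7,8,9]=60  [2,3,4,7,8,9]=15  [2,3,5,6,8,9]=15  [2,3,6,7,8,9]=30  [3,4,6,7,8,9]=60  [3,5,6,7,8,9]=60  [4,5,6,7,8,9]=90
  size 7 → [0,1,3,5,6,8,9]=35  [0,1,4,5,6,7,9]=105  [0,1,5,6,7,8,9]=105  [1,2,3,5,6,8,9]=35  [1,3,5,6,7,8,9]=140  [1,4,5,6,7,8,9]=210  [2,3,4,6,7,8,9]=105  [2,3,5,6,7,8,9]=105  [3,4,5,6,7,8,9]=210
  size 8 → [0,1,2,3,5,6,8,9]=70  [0,1,3,5,6,7,8,9]=280  [0,1,4,5,6,7,8,9]=420  [1,2,3,5,6,7,8,9]=280  [1,3,4,5,6,7,8,9]=560  [2,3,4,5,6,7,8,9]=420
  first=0(z) contributes 1260
  first=2(a) contributes 1260
  first=4(x) contributes 630
|[w]| = 3150

3150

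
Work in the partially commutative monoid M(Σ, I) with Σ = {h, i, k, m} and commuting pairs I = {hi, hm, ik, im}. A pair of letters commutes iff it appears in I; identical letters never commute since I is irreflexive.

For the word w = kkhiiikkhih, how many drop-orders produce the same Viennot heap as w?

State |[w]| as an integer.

drop 0:k onto floor
drop 1:k onto {0:k}
drop 2:h onto {1:k}
drop 3:i onto floor
drop 4:i onto {3:i}
drop 5:i onto {4:i}
drop 6:k onto {2:h}
drop 7:k onto {6:k}
drop 8:h onto {7:k}
drop 9:i onto {5:i}
drop 10:h onto {8:h}
ground layer = {0:k, 3:i}
drop-orders for the pieces not yet dropped (sum over which currently-grounded one goes next):
  1 to go: {9} 1  {10} 1
  2 to go: {5,9} 1  {8,10} 1  {9,10} 2
  3 to go: {4,5,9} 1  {5,9,10} 3  {7,8,10} 1  {8,9,10} 3
  4 to go: {3,4,5,9} 1  {4,5,9,10} 4  {5,8,9,10} 6  {6,7,8,10} 1  {7,8,9,10} 4
  5 to go: {2,6,7,8,10} 1  {3,4,5,9,10} 5  {4,5,8,9,10} 10  {5,7,8,9,10} 10  {6,7,8,9,10} 5
  6 to go: {1,2,6,7,8,10} 1  {2,6,7,8,9,10} 6  {3,4,5,8,9,10} 15  {4,5,7,8,9,10} 20  {5,6,7,8,9,10} 15
  7 to go: {0,1,2,6,7,8,10} 1  {1,2,6,7,8,9,10} 7  {2,5,6,7,8,9,10} 21  {3,4,5,7,8,9,10} 35  {4,5,6,7,8,9,10} 35
  8 to go: {0,1,2,6,7,8,9,10} 8  {1,2,5,6,7,8,9,10} 28  {2,4,5,6,7,8,9,10} 56  {3,4,5,6,7,8,9,10} 70
  9 to go: {0,1,2,5,6,7,8,9,10} 36  {1,2,4,5,6,7,8,9,10} 84  {2,3,4,5,6,7,8,9,10} 126
  if 0:k drops first: 210 orders
  if 3:i drops first: 120 orders
heap linearizations: 330

330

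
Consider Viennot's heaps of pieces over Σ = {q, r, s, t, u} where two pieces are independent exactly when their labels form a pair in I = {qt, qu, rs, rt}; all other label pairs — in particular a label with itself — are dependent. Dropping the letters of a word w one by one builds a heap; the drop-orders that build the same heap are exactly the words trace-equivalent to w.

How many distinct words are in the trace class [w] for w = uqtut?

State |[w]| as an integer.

5

piece 0:u — minimal
piece 1:q — minimal
piece 2:t rests on {0:u}
piece 3:u rests on {2:t}
piece 4:t rests on {3:u}
minimal pieces: {0:u, 1:q}
ways to finish when only these pieces remain (= sum over removing one remaining piece with nothing left below it):
  1 left: {1}→1  {4}→1
  2 left: {1,4}→2  {3,4}→1
  3 left: {1,3,4}→3  {2,3,4}→1
  placing 0:u first → 4 extensions
  placing 1:q first → 1 extensions
total linear extensions = 5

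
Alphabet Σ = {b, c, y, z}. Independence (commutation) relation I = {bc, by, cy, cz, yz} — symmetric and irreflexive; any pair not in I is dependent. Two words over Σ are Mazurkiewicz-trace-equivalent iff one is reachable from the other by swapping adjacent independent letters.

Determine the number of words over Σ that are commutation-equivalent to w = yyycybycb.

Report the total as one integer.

756

drop 0:y onto floor
drop 1:y onto {0:y}
drop 2:y onto {1:y}
drop 3:c onto floor
drop 4:y onto {2:y}
drop 5:b onto floor
drop 6:y onto {4:y}
drop 7:c onto {3:c}
drop 8:b onto {5:b}
ground layer = {0:y, 3:c, 5:b}
drop-orders for the pieces not yet dropped (sum over which currently-grounded one goes next):
  1 to go: {6} 1  {7} 1  {8} 1
  2 to go: {3,7} 1  {4,6} 1  {5,8} 1  {6,7} 2  {6,8} 2  {7,8} 2
  3 to go: {2,4,6} 1  {3,6,7} 3  {3,7,8} 3  {4,6,7} 3  {4,6,8} 3  {5,6,8} 3  {5,7,8} 3  {6,7,8} 6
  4 to go: {1,2,4,6} 1  {2,4,6,7} 4  {2,4,6,8} 4  {3,4,6,7} 6  {3,5,7,8} 6  {3,6,7,8} 12  {4,5,6,8} 6  {4,6,7,8} 12  {5,6,7,8} 12
  5 to go: {0,1,2,4,6} 1  {1,2,4,6,7} 5  {1,2,4,6,8} 5  {2,3,4,6,7} 10  {2,4,5,6,8} 10  {2,4,6,7,8} 20  {3,4,6,7,8} 30  {3,5,6,7,8} 30  {4,5,6,7,8} 30
  6 to go: {0,1,2,4,6,7} 6  {0,1,2,4,6,8} 6  {1,2,3,4,6,7} 15  {1,2,4,5,6,8} 15  {1,2,4,6,7,8} 30  {2,3,4,6,7,8} 60  {2,4,5,6,7,8} 60  {3,4,5,6,7,8} 90
  7 to go: {0,1,2,3,4,6,7} 21  {0,1,2,4,5,6,8} 21  {0,1,2,4,6,7,8} 42  {1,2,3,4,6,7,8} 105  {1,2,4,5,6,7,8} 105  {2,3,4,5,6,7,8} 210
  if 0:y drops first: 420 orders
  if 3:c drops first: 168 orders
  if 5:b drops first: 168 orders
heap linearizations: 756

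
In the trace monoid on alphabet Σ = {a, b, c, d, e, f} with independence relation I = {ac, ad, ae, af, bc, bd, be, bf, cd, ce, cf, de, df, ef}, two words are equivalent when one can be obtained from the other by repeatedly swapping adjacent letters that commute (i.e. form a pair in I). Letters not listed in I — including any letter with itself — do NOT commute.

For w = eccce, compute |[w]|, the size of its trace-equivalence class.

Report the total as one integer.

#0=e has no predecessor
#1=c has no predecessor
#2=c depends on [1:c]
#3=c depends on [2:c]
#4=e depends on [0:e]
sources: [0:e, 1:c]
N(rest) = Σ N(rest − s) over sources s of rest; N(one piece) = 1:
  size 1 → [3]=1  [4]=1
  size 2 → [0,4]=1  [2,3]=1  [3,4]=2
  size 3 → [0,3,4]=3  [1,2,3]=1  [2,3,4]=3
  first=0(e) contributes 4
  first=1(c) contributes 6
|[w]| = 10

10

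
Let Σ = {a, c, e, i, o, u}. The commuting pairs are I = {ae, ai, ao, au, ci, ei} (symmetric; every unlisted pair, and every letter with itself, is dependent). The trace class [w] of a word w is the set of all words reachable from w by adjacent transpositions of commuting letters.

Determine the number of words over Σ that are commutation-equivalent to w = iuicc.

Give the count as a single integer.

piece 0:i — minimal
piece 1:u rests on {0:i}
piece 2:i rests on {1:u}
piece 3:c rests on {1:u}
piece 4:c rests on {3:c}
minimal pieces: {0:i}
ways to finish when only these pieces remain (= sum over removing one remaining piece with nothing left below it):
  1 left: {2}→1  {4}→1
  2 left: {2,4}→2  {3,4}→1
  3 left: {2,3,4}→3
  placing 0:i first → 3 extensions

3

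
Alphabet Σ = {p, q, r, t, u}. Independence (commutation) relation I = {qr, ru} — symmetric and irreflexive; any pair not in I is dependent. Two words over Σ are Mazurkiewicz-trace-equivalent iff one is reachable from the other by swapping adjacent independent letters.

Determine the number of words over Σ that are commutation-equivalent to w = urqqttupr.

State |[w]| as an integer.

piece 0:u — minimal
piece 1:r — minimal
piece 2:q rests on {0:u}
piece 3:q rests on {2:q}
piece 4:t rests on {1:r, 3:q}
piece 5:t rests on {4:t}
piece 6:u rests on {5:t}
piece 7:p rests on {6:u}
piece 8:r rests on {7:p}
minimal pieces: {0:u, 1:r}
ways to finish when only these pieces remain (= sum over removing one remaining piece with nothing left below it):
  1 left: {8}→1
  2 left: {7,8}→1
  3 left: {6,7,8}→1
  4 left: {5,6,7,8}→1
  5 left: {4,5,6,7,8}→1
  6 left: {1,4,5,6,7,8}→1  {3,4,5,6,7,8}→1
  7 left: {1,3,4,5,6,7,8}→2  {2,3,4,5,6,7,8}→1
  placing 0:u first → 3 extensions
  placing 1:r first → 1 extensions
total linear extensions = 4

4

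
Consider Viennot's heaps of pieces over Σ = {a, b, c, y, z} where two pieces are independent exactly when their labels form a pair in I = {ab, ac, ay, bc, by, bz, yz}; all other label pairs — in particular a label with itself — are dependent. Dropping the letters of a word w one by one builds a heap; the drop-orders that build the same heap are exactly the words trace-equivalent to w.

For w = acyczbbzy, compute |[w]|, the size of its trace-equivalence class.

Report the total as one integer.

468

piece 0:a — minimal
piece 1:c — minimal
piece 2:y rests on {1:c}
piece 3:c rests on {2:y}
piece 4:z rests on {0:a, 3:c}
piece 5:b — minimal
piece 6:b rests on {5:b}
piece 7:z rests on {4:z}
piece 8:y rests on {3:c}
minimal pieces: {0:a, 1:c, 5:b}
ways to finish when only these pieces remain (= sum over removing one remaining piece with nothing left below it):
  1 left: {6}→1  {7}→1  {8}→1
  2 left: {4,7}→1  {5,6}→1  {6,7}→2  {6,8}→2  {7,8}→2
  3 left: {0,4,7}→1  {4,6,7}→3  {4,7,8}→3  {5,6,7}→3  {5,6,8}→3  {6,7,8}→6
  4 left: {0,4,6,7}→4  {0,4,7,8}→4  {3,4,7,8}→3  {4,5,6,7}→6  {4,6,7,8}→12  {5,6,7,8}→12
  5 left: {0,3,4,7,8}→7  {0,4,5,6,7}→10  {0,4,6,7,8}→20  {2,3,4,7,8}→3  {3,4,6,7,8}→15  {4,5,6,7,8}→30
  6 left: {0,2,3,4,7,8}→10  {0,3,4,6,7,8}→42  {0,4,5,6,7,8}→60  {1,2,3,4,7,8}→3  {2,3,4,6,7,8}→18  {3,4,5,6,7,8}→45
  7 left: {0,1,2,3,4,7,8}→13  {0,2,3,4,6,7,8}→70  {0,3,4,5,6,7,8}→147  {1,2,3,4,6,7,8}→21  {2,3,4,5,6,7,8}→63
  placing 0:a first → 84 extensions
  placing 1:c first → 280 extensions
  placing 5:b first → 104 extensions
total linear extensions = 468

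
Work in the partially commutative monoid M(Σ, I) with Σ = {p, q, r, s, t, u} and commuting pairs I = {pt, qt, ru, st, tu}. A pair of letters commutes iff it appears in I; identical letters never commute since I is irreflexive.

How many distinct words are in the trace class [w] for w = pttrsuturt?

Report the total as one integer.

0(p) covers ∅
1(t) covers ∅
2(t) covers 1:t
3(r) covers 0:p, 2:t
4(s) covers 3:r
5(u) covers 4:s
6(t) covers 3:r
7(u) covers 5:u
8(r) covers 4:s, 6:t
9(t) covers 8:r
floor of heap: 0:p, 1:t
completions by unplaced set U, small U first (add the entries for U minus each lowest piece of U):
  |U|=1: {7}:1  {9}:1
  |U|=2: {5,7}:1  {7,9}:2  {8,9}:1
  |U|=3: {5,7,9}:3  {6,8,9}:1  {7,8,9}:3
  |U|=4: {5,7,8,9}:6  {6,7,8,9}:4
  |U|=5: {4,5,7,8,9}:6  {5,6,7,8,9}:10
  |U|=6: {4,5,6,7,8,9}:16
  |U|=7: {3,4,5,6,7,8,9}:16
  |U|=8: {0,3,4,5,6,7,8,9}:16  {2,3,4,5,6,7,8,9}:16
  start at 0(p): 16
  start at 1(t): 32
sum over floor = 48

48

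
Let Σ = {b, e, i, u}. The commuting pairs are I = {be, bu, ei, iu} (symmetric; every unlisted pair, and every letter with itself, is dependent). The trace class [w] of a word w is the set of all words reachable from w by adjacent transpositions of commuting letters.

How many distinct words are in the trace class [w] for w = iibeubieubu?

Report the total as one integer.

0(i) covers ∅
1(i) covers 0:i
2(b) covers 1:i
3(e) covers ∅
4(u) covers 3:e
5(b) covers 2:b
6(i) covers 5:b
7(e) covers 4:u
8(u) covers 7:e
9(b) covers 6:i
10(u) covers 8:u
floor of heap: 0:i, 3:e
completions by unplaced set U, small U first (add the entries for U minus each lowest piece of U):
  |U|=1: {9}:1  {10}:1
  |U|=2: {6,9}:1  {8,10}:1  {9,10}:2
  |U|=3: {5,6,9}:1  {6,9,10}:3  {7,8,10}:1  {8,9,10}:3
  |U|=4: {2,5,6,9}:1  {4,7,8,10}:1  {5,6,9,10}:4  {6,8,9,10}:6  {7,8,9,10}:4
  |U|=5: {1,2,5,6,9}:1  {2,5,6,9,10}:5  {3,4,7,8,10}:1  {4,7,8,9,10}:5  {5,6,8,9,10}:10  {6,7,8,9,10}:10
  |U|=6: {0,1,2,5,6,9}:1  {1,2,5,6,9,10}:6  {2,5,6,8,9,10}:15  {3,4,7,8,9,10}:6  {4,6,7,8,9,10}:15  {5,6,7,8,9,10}:20
  |U|=7: {0,1,2,5,6,9,10}:7  {1,2,5,6,8,9,10}:21  {2,5,6,7,8,9,10}:35  {3,4,6,7,8,9,10}:21  {4,5,6,7,8,9,10}:35
  |U|=8: {0,1,2,5,6,8,9,10}:28  {1,2,5,6,7,8,9,10}:56  {2,4,5,6,7,8,9,10}:70  {3,4,5,6,7,8,9,10}:56
  |U|=9: {0,1,2,5,6,7,8,9,10}:84  {1,2,4,5,6,7,8,9,10}:126  {2,3,4,5,6,7,8,9,10}:126
  start at 0(i): 252
  start at 3(e): 210
sum over floor = 462

462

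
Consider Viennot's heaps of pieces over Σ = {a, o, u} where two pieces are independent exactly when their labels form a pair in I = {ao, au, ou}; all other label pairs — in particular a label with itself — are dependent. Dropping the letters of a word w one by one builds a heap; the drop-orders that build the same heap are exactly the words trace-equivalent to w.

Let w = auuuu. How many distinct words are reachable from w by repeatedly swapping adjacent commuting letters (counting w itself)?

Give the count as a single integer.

5

#0=a has no predecessor
#1=u has no predecessor
#2=u depends on [1:u]
#3=u depends on [2:u]
#4=u depends on [3:u]
sources: [0:a, 1:u]
N(rest) = Σ N(rest − s) over sources s of rest; N(one piece) = 1:
  size 1 → [0]=1  [4]=1
  size 2 → [0,4]=2  [3,4]=1
  size 3 → [0,3,4]=3  [2,3,4]=1
  first=0(a) contributes 1
  first=1(u) contributes 4
|[w]| = 5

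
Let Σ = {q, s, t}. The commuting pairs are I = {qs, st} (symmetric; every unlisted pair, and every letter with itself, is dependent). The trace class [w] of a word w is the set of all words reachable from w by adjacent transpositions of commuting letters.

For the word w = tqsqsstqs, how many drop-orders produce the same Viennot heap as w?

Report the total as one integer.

126

drop 0:t onto floor
drop 1:q onto {0:t}
drop 2:s onto floor
drop 3:q onto {1:q}
drop 4:s onto {2:s}
drop 5:s onto {4:s}
drop 6:t onto {3:q}
drop 7:q onto {6:t}
drop 8:s onto {5:s}
ground layer = {0:t, 2:s}
drop-orders for the pieces not yet dropped (sum over which currently-grounded one goes next):
  1 to go: {7} 1  {8} 1
  2 to go: {5,8} 1  {6,7} 1  {7,8} 2
  3 to go: {3,6,7} 1  {4,5,8} 1  {5,7,8} 3  {6,7,8} 3
  4 to go: {1,3,6,7} 1  {2,4,5,8} 1  {3,6,7,8} 4  {4,5,7,8} 4  {5,6,7,8} 6
  5 to go: {0,1,3,6,7} 1  {1,3,6,7,8} 5  {2,4,5,7,8} 5  {3,5,6,7,8} 10  {4,5,6,7,8} 10
  6 to go: {0,1,3,6,7,8} 6  {1,3,5,6,7,8} 15  {2,4,5,6,7,8} 15  {3,4,5,6,7,8} 20
  7 to go: {0,1,3,5,6,7,8} 21  {1,3,4,5,6,7,8} 35  {2,3,4,5,6,7,8} 35
  if 0:t drops first: 70 orders
  if 2:s drops first: 56 orders
heap linearizations: 126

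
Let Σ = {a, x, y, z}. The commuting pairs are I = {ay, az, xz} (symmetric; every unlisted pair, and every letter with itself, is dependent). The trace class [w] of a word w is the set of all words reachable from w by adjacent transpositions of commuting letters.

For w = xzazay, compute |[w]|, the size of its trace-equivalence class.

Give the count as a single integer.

19

#0=x has no predecessor
#1=z has no predecessor
#2=a depends on [0:x]
#3=z depends on [1:z]
#4=a depends on [2:a]
#5=y depends on [0:x, 3:z]
sources: [0:x, 1:z]
N(rest) = Σ N(rest − s) over sources s of rest; N(one piece) = 1:
  size 1 → [4]=1  [5]=1
  size 2 → [2,4]=1  [3,5]=1  [4,5]=2
  size 3 → [1,3,5]=1  [2,4,5]=3  [3,4,5]=3
  size 4 → [0,2,4,5]=3  [1,3,4,5]=4  [2,3,4,5]=6
  first=0(x) contributes 10
  first=1(z) contributes 9
|[w]| = 19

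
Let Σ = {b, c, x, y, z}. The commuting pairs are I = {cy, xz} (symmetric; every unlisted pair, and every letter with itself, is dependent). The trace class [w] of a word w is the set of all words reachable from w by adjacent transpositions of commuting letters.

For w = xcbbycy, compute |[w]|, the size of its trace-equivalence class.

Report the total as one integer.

3

#0=x has no predecessor
#1=c depends on [0:x]
#2=b depends on [1:c]
#3=b depends on [2:b]
#4=y depends on [3:b]
#5=c depends on [3:b]
#6=y depends on [4:y]
sources: [0:x]
N(rest) = Σ N(rest − s) over sources s of rest; N(one piece) = 1:
  size 1 → [5]=1  [6]=1
  size 2 → [4,6]=1  [5,6]=2
  size 3 → [4,5,6]=3
  size 4 → [3,4,5,6]=3
  size 5 → [2,3,4,5,6]=3
  first=0(x) contributes 3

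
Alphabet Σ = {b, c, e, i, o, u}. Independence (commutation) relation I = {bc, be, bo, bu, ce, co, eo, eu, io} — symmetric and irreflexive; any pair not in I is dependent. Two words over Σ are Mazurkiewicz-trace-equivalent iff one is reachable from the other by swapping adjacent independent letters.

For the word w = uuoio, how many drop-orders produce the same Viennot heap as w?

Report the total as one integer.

0(u) covers ∅
1(u) covers 0:u
2(o) covers 1:u
3(i) covers 1:u
4(o) covers 2:o
floor of heap: 0:u
completions by unplaced set U, small U first (add the entries for U minus each lowest piece of U):
  |U|=1: {3}:1  {4}:1
  |U|=2: {2,4}:1  {3,4}:2
  |U|=3: {2,3,4}:3
  start at 0(u): 3

3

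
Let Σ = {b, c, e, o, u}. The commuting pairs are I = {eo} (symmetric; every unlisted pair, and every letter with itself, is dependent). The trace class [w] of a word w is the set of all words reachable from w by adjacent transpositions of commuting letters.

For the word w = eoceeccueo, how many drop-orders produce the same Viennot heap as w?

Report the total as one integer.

piece 0:e — minimal
piece 1:o — minimal
piece 2:c rests on {0:e, 1:o}
piece 3:e rests on {2:c}
piece 4:e rests on {3:e}
piece 5:c rests on {4:e}
piece 6:c rests on {5:c}
piece 7:u rests on {6:c}
piece 8:e rests on {7:u}
piece 9:o rests on {7:u}
minimal pieces: {0:e, 1:o}
ways to finish when only these pieces remain (= sum over removing one remaining piece with nothing left below it):
  1 left: {8}→1  {9}→1
  2 left: {8,9}→2
  3 left: {7,8,9}→2
  4 left: {6,7,8,9}→2
  5 left: {5,6,7,8,9}→2
  6 left: {4,5,6,7,8,9}→2
  7 left: {3,4,5,6,7,8,9}→2
  8 left: {2,3,4,5,6,7,8,9}→2
  placing 0:e first → 2 extensions
  placing 1:o first → 2 extensions
total linear extensions = 4

4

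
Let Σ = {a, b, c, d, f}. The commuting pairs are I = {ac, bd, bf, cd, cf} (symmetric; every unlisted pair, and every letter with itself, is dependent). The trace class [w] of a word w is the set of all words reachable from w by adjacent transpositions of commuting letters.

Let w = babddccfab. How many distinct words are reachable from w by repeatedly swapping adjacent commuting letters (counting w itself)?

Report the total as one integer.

34

drop 0:b onto floor
drop 1:a onto {0:b}
drop 2:b onto {1:a}
drop 3:d onto {1:a}
drop 4:d onto {3:d}
drop 5:c onto {2:b}
drop 6:c onto {5:c}
drop 7:f onto {4:d}
drop 8:a onto {2:b, 7:f}
drop 9:b onto {6:c, 8:a}
ground layer = {0:b}
drop-orders for the pieces not yet dropped (sum over which currently-grounded one goes next):
  1 to go: {9} 1
  2 to go: {6,9} 1  {8,9} 1
  3 to go: {5,6,9} 1  {6,8,9} 2  {7,8,9} 1
  4 to go: {4,7,8,9} 1  {5,6,8,9} 3  {6,7,8,9} 3
  5 to go: {2,5,6,8,9} 3  {3,4,7,8,9} 1  {4,6,7,8,9} 4  {5,6,7,8,9} 6
  6 to go: {2,5,6,7,8,9} 9  {3,4,6,7,8,9} 5  {4,5,6,7,8,9} 10
  7 to go: {2,4,5,6,7,8,9} 19  {3,4,5,6,7,8,9} 15
  8 to go: {2,3,4,5,6,7,8,9} 34
  if 0:b drops first: 34 orders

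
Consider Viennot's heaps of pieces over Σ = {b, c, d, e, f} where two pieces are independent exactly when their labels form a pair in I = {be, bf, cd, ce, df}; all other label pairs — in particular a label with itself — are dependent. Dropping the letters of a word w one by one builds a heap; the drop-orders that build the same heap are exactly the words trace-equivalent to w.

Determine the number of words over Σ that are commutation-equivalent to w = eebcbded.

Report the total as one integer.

10

drop 0:e onto floor
drop 1:e onto {0:e}
drop 2:b onto floor
drop 3:c onto {2:b}
drop 4:b onto {3:c}
drop 5:d onto {1:e, 4:b}
drop 6:e onto {5:d}
drop 7:d onto {6:e}
ground layer = {0:e, 2:b}
drop-orders for the pieces not yet dropped (sum over which currently-grounded one goes next):
  1 to go: {7} 1
  2 to go: {6,7} 1
  3 to go: {5,6,7} 1
  4 to go: {1,5,6,7} 1  {4,5,6,7} 1
  5 to go: {0,1,5,6,7} 1  {1,4,5,6,7} 2  {3,4,5,6,7} 1
  6 to go: {0,1,4,5,6,7} 3  {1,3,4,5,6,7} 3  {2,3,4,5,6,7} 1
  if 0:e drops first: 4 orders
  if 2:b drops first: 6 orders
heap linearizations: 10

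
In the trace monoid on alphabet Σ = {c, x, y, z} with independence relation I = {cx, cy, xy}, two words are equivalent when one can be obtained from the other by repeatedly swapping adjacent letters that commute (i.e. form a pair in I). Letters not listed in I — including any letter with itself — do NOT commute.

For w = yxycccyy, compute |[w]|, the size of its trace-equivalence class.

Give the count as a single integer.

0(y) covers ∅
1(x) covers ∅
2(y) covers 0:y
3(c) covers ∅
4(c) covers 3:c
5(c) covers 4:c
6(y) covers 2:y
7(y) covers 6:y
floor of heap: 0:y, 1:x, 3:c
completions by unplaced set U, small U first (add the entries for U minus each lowest piece of U):
  |U|=1: {1}:1  {5}:1  {7}:1
  |U|=2: {1,5}:2  {1,7}:2  {4,5}:1  {5,7}:2  {6,7}:1
  |U|=3: {1,4,5}:3  {1,5,7}:6  {1,6,7}:3  {2,6,7}:1  {3,4,5}:1  {4,5,7}:3  {5,6,7}:3
  |U|=4: {0,2,6,7}:1  {1,2,6,7}:4  {1,3,4,5}:4  {1,4,5,7}:12  {1,5,6,7}:12  {2,5,6,7}:4  {3,4,5,7}:4  {4,5,6,7}:6
  |U|=5: {0,1,2,6,7}:5  {0,2,5,6,7}:5  {1,2,5,6,7}:20  {1,3,4,5,7}:20  {1,4,5,6,7}:30  {2,4,5,6,7}:10  {3,4,5,6,7}:10
  |U|=6: {0,1,2,5,6,7}:30  {0,2,4,5,6,7}:15  {1,2,4,5,6,7}:60  {1,3,4,5,6,7}:60  {2,3,4,5,6,7}:20
  start at 0(y): 140
  start at 1(x): 35
  start at 3(c): 105
sum over floor = 280

280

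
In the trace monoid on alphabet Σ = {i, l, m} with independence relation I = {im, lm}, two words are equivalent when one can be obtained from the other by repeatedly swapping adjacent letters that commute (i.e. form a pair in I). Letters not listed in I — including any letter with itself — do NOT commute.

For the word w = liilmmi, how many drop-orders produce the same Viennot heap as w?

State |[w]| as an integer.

21

piece 0:l — minimal
piece 1:i rests on {0:l}
piece 2:i rests on {1:i}
piece 3:l rests on {2:i}
piece 4:m — minimal
piece 5:m rests on {4:m}
piece 6:i rests on {3:l}
minimal pieces: {0:l, 4:m}
ways to finish when only these pieces remain (= sum over removing one remaining piece with nothing left below it):
  1 left: {5}→1  {6}→1
  2 left: {3,6}→1  {4,5}→1  {5,6}→2
  3 left: {2,3,6}→1  {3,5,6}→3  {4,5,6}→3
  4 left: {1,2,3,6}→1  {2,3,5,6}→4  {3,4,5,6}→6
  5 left: {0,1,2,3,6}→1  {1,2,3,5,6}→5  {2,3,4,5,6}→10
  placing 0:l first → 15 extensions
  placing 4:m first → 6 extensions
total linear extensions = 21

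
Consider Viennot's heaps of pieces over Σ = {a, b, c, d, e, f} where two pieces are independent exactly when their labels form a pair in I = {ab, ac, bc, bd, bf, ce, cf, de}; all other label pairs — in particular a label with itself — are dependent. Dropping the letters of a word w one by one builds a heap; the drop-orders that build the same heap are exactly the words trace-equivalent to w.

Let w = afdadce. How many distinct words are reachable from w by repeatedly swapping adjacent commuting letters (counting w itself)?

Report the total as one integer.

drop 0:a onto floor
drop 1:f onto {0:a}
drop 2:d onto {1:f}
drop 3:a onto {2:d}
drop 4:d onto {3:a}
drop 5:c onto {4:d}
drop 6:e onto {3:a}
ground layer = {0:a}
drop-orders for the pieces not yet dropped (sum over which currently-grounded one goes next):
  1 to go: {5} 1  {6} 1
  2 to go: {4,5} 1  {5,6} 2
  3 to go: {4,5,6} 3
  4 to go: {3,4,5,6} 3
  5 to go: {2,3,4,5,6} 3
  if 0:a drops first: 3 orders

3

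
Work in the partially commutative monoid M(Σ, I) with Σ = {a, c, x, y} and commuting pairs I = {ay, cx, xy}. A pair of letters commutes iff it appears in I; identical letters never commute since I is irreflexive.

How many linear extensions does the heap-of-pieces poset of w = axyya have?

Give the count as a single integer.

10

drop 0:a onto floor
drop 1:x onto {0:a}
drop 2:y onto floor
drop 3:y onto {2:y}
drop 4:a onto {1:x}
ground layer = {0:a, 2:y}
drop-orders for the pieces not yet dropped (sum over which currently-grounded one goes next):
  1 to go: {3} 1  {4} 1
  2 to go: {1,4} 1  {2,3} 1  {3,4} 2
  3 to go: {0,1,4} 1  {1,3,4} 3  {2,3,4} 3
  if 0:a drops first: 6 orders
  if 2:y drops first: 4 orders
heap linearizations: 10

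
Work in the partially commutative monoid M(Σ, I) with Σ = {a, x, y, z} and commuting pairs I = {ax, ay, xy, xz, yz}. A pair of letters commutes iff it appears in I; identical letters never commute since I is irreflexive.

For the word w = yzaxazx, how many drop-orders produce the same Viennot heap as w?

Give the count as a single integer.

0(y) covers ∅
1(z) covers ∅
2(a) covers 1:z
3(x) covers ∅
4(a) covers 2:a
5(z) covers 4:a
6(x) covers 3:x
floor of heap: 0:y, 1:z, 3:x
completions by unplaced set U, small U first (add the entries for U minus each lowest piece of U):
  |U|=1: {0}:1  {5}:1  {6}:1
  |U|=2: {0,5}:2  {0,6}:2  {3,6}:1  {4,5}:1  {5,6}:2
  |U|=3: {0,3,6}:3  {0,4,5}:3  {0,5,6}:6  {2,4,5}:1  {3,5,6}:3  {4,5,6}:3
  |U|=4: {0,2,4,5}:4  {0,3,5,6}:12  {0,4,5,6}:12  {1,2,4,5}:1  {2,4,5,6}:4  {3,4,5,6}:6
  |U|=5: {0,1,2,4,5}:5  {0,2,4,5,6}:20  {0,3,4,5,6}:30  {1,2,4,5,6}:5  {2,3,4,5,6}:10
  start at 0(y): 15
  start at 1(z): 60
  start at 3(x): 30
sum over floor = 105

105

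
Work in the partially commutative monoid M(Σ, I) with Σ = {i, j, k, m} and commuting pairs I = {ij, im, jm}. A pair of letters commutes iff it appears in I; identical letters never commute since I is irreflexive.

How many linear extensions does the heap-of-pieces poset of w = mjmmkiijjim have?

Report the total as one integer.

240

piece 0:m — minimal
piece 1:j — minimal
piece 2:m rests on {0:m}
piece 3:m rests on {2:m}
piece 4:k rests on {1:j, 3:m}
piece 5:i rests on {4:k}
piece 6:i rests on {5:i}
piece 7:j rests on {4:k}
piece 8:j rests on {7:j}
piece 9:i rests on {6:i}
piece 10:m rests on {4:k}
minimal pieces: {0:m, 1:j}
ways to finish when only these pieces remain (= sum over removing one remaining piece with nothing left below it):
  1 left: {8}→1  {9}→1  {10}→1
  2 left: {6,9}→1  {7,8}→1  {8,9}→2  {8,10}→2  {9,10}→2
  3 left: {5,6,9}→1  {6,8,9}→3  {6,9,10}→3  {7,8,9}→3  {7,8,10}→3  {8,9,10}→6
  4 left: {5,6,8,9}→4  {5,6,9,10}→4  {6,7,8,9}→6  {6,8,9,10}→12  {7,8,9,10}→12
  5 left: {5,6,7,8,9}→10  {5,6,8,9,10}→20  {6,7,8,9,10}→30
  6 left: {5,6,7,8,9,10}→60
  7 left: {4,5,6,7,8,9,10}→60
  8 left: {1,4,5,6,7,8,9,10}→60  {3,4,5,6,7,8,9,10}→60
  9 left: {1,3,4,5,6,7,8,9,10}→120  {2,3,4,5,6,7,8,9,10}→60
  placing 0:m first → 180 extensions
  placing 1:j first → 60 extensions
total linear extensions = 240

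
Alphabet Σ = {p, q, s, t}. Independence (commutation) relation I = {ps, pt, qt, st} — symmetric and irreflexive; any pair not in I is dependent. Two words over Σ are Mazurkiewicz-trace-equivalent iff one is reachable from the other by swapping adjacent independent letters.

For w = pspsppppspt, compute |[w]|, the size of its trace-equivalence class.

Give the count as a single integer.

1320

drop 0:p onto floor
drop 1:s onto floor
drop 2:p onto {0:p}
drop 3:s onto {1:s}
drop 4:p onto {2:p}
drop 5:p onto {4:p}
drop 6:p onto {5:p}
drop 7:p onto {6:p}
drop 8:s onto {3:s}
drop 9:p onto {7:p}
drop 10:t onto floor
ground layer = {0:p, 1:s, 10:t}
drop-orders for the pieces not yet dropped (sum over which currently-grounded one goes next):
  1 to go: {8} 1  {9} 1  {10} 1
  2 to go: {3,8} 1  {7,9} 1  {8,9} 2  {8,10} 2  {9,10} 2
  3 to go: {1,3,8} 1  {3,8,9} 3  {3,8,10} 3  {6,7,9} 1  {7,8,9} 3  {7,9,10} 3  {8,9,10} 6
  4 to go: {1,3,8,9} 4  {1,3,8,10} 4  {3,7,8,9} 6  {3,8,9,10} 12  {5,6,7,9} 1  {6,7,8,9} 4  {6,7,9,10} 4  {7,8,9,10} 12
  5 to go: {1,3,7,8,9} 10  {1,3,8,9,10} 20  {3,6,7,8,9} 10  {3,7,8,9,10} 30  {4,5,6,7,9} 1  {5,6,7,8,9} 5  {5,6,7,9,10} 5  {6,7,8,9,10} 20
  6 to go: {1,3,6,7,8,9} 20  {1,3,7,8,9,10} 60  {2,4,5,6,7,9} 1  {3,5,6,7,8,9} 15  {3,6,7,8,9,10} 60  {4,5,6,7,8,9} 6  {4,5,6,7,9,10} 6  {5,6,7,8,9,10} 30
  7 to go: {0,2,4,5,6,7,9} 1  {1,3,5,6,7,8,9} 35  {1,3,6,7,8,9,10} 140  {2,4,5,6,7,8,9} 7  {2,4,5,6,7,9,10} 7  {3,4,5,6,7,8,9} 21  {3,5,6,7,8,9,10} 105  {4,5,6,7,8,9,10} 42
  8 to go: {0,2,4,5,6,7,8,9} 8  {0,2,4,5,6,7,9,10} 8  {1,3,4,5,6,7,8,9} 56  {1,3,5,6,7,8,9,10} 280  {2,3,4,5,6,7,8,9} 28  {2,4,5,6,7,8,9,10} 56  {3,4,5,6,7,8,9,10} 168
  9 to go: {0,2,3,4,5,6,7,8,9} 36  {0,2,4,5,6,7,8,9,10} 72  {1,2,3,4,5,6,7,8,9} 84  {1,3,4,5,6,7,8,9,10} 504  {2,3,4,5,6,7,8,9,10} 252
  if 0:p drops first: 840 orders
  if 1:s drops first: 360 orders
  if 10:t drops first: 120 orders
heap linearizations: 1320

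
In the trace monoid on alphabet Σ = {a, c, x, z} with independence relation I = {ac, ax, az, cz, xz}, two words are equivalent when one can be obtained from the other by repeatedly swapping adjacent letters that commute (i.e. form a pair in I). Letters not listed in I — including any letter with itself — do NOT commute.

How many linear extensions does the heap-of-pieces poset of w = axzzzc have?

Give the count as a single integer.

60

#0=a has no predecessor
#1=x has no predecessor
#2=z has no predecessor
#3=z depends on [2:z]
#4=z depends on [3:z]
#5=c depends on [1:x]
sources: [0:a, 1:x, 2:z]
N(rest) = Σ N(rest − s) over sources s of rest; N(one piece) = 1:
  size 1 → [0]=1  [4]=1  [5]=1
  size 2 → [0,4]=2  [0,5]=2  [1,5]=1  [3,4]=1  [4,5]=2
  size 3 → [0,1,5]=3  [0,3,4]=3  [0,4,5]=6  [1,4,5]=3  [2,3,4]=1  [3,4,5]=3
  size 4 → [0,1,4,5]=12  [0,2,3,4]=4  [0,3,4,5]=12  [1,3,4,5]=6  [2,3,4,5]=4
  first=0(a) contributes 10
  first=1(x) contributes 20
  first=2(z) contributes 30
|[w]| = 60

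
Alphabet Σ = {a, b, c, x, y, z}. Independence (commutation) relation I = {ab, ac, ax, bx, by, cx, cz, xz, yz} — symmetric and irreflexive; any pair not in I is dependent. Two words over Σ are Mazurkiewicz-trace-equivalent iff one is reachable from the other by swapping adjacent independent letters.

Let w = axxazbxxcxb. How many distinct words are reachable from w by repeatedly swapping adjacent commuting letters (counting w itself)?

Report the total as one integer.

piece 0:a — minimal
piece 1:x — minimal
piece 2:x rests on {1:x}
piece 3:a rests on {0:a}
piece 4:z rests on {3:a}
piece 5:b rests on {4:z}
piece 6:x rests on {2:x}
piece 7:x rests on {6:x}
piece 8:c rests on {5:b}
piece 9:x rests on {7:x}
piece 10:b rests on {8:c}
minimal pieces: {0:a, 1:x}
ways to finish when only these pieces remain (= sum over removing one remaining piece with nothing left below it):
  1 left: {9}→1  {10}→1
  2 left: {7,9}→1  {8,10}→1  {9,10}→2
  3 left: {5,8,10}→1  {6,7,9}→1  {7,9,10}→3  {8,9,10}→3
  4 left: {2,6,7,9}→1  {4,5,8,10}→1  {5,8,9,10}→4  {6,7,9,10}→4  {7,8,9,10}→6
  5 left: {1,2,6,7,9}→1  {2,6,7,9,10}→5  {3,4,5,8,10}→1  {4,5,8,9,10}→5  {5,7,8,9,10}→10  {6,7,8,9,10}→10
  6 left: {0,3,4,5,8,10}→1  {1,2,6,7,9,10}→6  {2,6,7,8,9,10}→15  {3,4,5,8,9,10}→6  {4,5,7,8,9,10}→15  {5,6,7,8,9,10}→20
  7 left: {0,3,4,5,8,9,10}→7  {1,2,6,7,8,9,10}→21  {2,5,6,7,8,9,10}→35  {3,4,5,7,8,9,10}→21  {4,5,6,7,8,9,10}→35
  8 left: {0,3,4,5,7,8,9,10}→28  {1,2,5,6,7,8,9,10}→56  {2,4,5,6,7,8,9,10}→70  {3,4,5,6,7,8,9,10}→56
  9 left: {0,3,4,5,6,7,8,9,10}→84  {1,2,4,5,6,7,8,9,10}→126  {2,3,4,5,6,7,8,9,10}→126
  placing 0:a first → 252 extensions
  placing 1:x first → 210 extensions
total linear extensions = 462

462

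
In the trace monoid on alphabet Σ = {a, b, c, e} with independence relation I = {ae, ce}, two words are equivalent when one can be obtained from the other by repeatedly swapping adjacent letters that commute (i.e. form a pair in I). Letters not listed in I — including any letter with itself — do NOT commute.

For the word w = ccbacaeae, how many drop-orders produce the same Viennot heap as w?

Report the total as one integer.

drop 0:c onto floor
drop 1:c onto {0:c}
drop 2:b onto {1:c}
drop 3:a onto {2:b}
drop 4:c onto {3:a}
drop 5:a onto {4:c}
drop 6:e onto {2:b}
drop 7:a onto {5:a}
drop 8:e onto {6:e}
ground layer = {0:c}
drop-orders for the pieces not yet dropped (sum over which currently-grounded one goes next):
  1 to go: {7} 1  {8} 1
  2 to go: {5,7} 1  {6,8} 1  {7,8} 2
  3 to go: {4,5,7} 1  {5,7,8} 3  {6,7,8} 3
  4 to go: {3,4,5,7} 1  {4,5,7,8} 4  {5,6,7,8} 6
  5 to go: {3,4,5,7,8} 5  {4,5,6,7,8} 10
  6 to go: {3,4,5,6,7,8} 15
  7 to go: {2,3,4,5,6,7,8} 15
  if 0:c drops first: 15 orders

15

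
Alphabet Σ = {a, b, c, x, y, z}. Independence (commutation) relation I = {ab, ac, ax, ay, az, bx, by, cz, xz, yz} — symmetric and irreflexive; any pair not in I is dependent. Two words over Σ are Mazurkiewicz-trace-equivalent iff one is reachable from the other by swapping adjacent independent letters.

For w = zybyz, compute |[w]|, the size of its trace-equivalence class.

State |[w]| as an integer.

10

piece 0:z — minimal
piece 1:y — minimal
piece 2:b rests on {0:z}
piece 3:y rests on {1:y}
piece 4:z rests on {2:b}
minimal pieces: {0:z, 1:y}
ways to finish when only these pieces remain (= sum over removing one remaining piece with nothing left below it):
  1 left: {3}→1  {4}→1
  2 left: {1,3}→1  {2,4}→1  {3,4}→2
  3 left: {0,2,4}→1  {1,3,4}→3  {2,3,4}→3
  placing 0:z first → 6 extensions
  placing 1:y first → 4 extensions
total linear extensions = 10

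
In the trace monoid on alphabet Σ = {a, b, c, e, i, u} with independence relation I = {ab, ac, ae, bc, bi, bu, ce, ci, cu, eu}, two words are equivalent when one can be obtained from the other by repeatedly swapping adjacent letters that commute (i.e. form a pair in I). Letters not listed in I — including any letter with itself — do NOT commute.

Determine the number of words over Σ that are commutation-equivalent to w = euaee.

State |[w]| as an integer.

0(e) covers ∅
1(u) covers ∅
2(a) covers 1:u
3(e) covers 0:e
4(e) covers 3:e
floor of heap: 0:e, 1:u
completions by unplaced set U, small U first (add the entries for U minus each lowest piece of U):
  |U|=1: {2}:1  {4}:1
  |U|=2: {1,2}:1  {2,4}:2  {3,4}:1
  |U|=3: {0,3,4}:1  {1,2,4}:3  {2,3,4}:3
  start at 0(e): 6
  start at 1(u): 4
sum over floor = 10

10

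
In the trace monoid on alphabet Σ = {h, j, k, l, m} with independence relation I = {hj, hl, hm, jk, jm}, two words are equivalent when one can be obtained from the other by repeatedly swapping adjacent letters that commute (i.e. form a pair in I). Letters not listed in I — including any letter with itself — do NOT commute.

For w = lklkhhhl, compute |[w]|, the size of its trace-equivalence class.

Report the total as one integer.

4

#0=l has no predecessor
#1=k depends on [0:l]
#2=l depends on [1:k]
#3=k depends on [2:l]
#4=h depends on [3:k]
#5=h depends on [4:h]
#6=h depends on [5:h]
#7=l depends on [3:k]
sources: [0:l]
N(rest) = Σ N(rest − s) over sources s of rest; N(one piece) = 1:
  size 1 → [6]=1  [7]=1
  size 2 → [5,6]=1  [6,7]=2
  size 3 → [4,5,6]=1  [5,6,7]=3
  size 4 → [4,5,6,7]=4
  size 5 → [3,4,5,6,7]=4
  size 6 → [2,3,4,5,6,7]=4
  first=0(l) contributes 4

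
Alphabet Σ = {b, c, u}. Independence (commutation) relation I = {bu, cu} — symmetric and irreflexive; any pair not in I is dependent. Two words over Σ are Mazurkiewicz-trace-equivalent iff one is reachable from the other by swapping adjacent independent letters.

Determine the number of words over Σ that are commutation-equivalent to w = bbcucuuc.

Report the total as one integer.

56

0(b) covers ∅
1(b) covers 0:b
2(c) covers 1:b
3(u) covers ∅
4(c) covers 2:c
5(u) covers 3:u
6(u) covers 5:u
7(c) covers 4:c
floor of heap: 0:b, 3:u
completions by unplaced set U, small U first (add the entries for U minus each lowest piece of U):
  |U|=1: {6}:1  {7}:1
  |U|=2: {4,7}:1  {5,6}:1  {6,7}:2
  |U|=3: {2,4,7}:1  {3,5,6}:1  {4,6,7}:3  {5,6,7}:3
  |U|=4: {1,2,4,7}:1  {2,4,6,7}:4  {3,5,6,7}:4  {4,5,6,7}:6
  |U|=5: {0,1,2,4,7}:1  {1,2,4,6,7}:5  {2,4,5,6,7}:10  {3,4,5,6,7}:10
  |U|=6: {0,1,2,4,6,7}:6  {1,2,4,5,6,7}:15  {2,3,4,5,6,7}:20
  start at 0(b): 35
  start at 3(u): 21
sum over floor = 56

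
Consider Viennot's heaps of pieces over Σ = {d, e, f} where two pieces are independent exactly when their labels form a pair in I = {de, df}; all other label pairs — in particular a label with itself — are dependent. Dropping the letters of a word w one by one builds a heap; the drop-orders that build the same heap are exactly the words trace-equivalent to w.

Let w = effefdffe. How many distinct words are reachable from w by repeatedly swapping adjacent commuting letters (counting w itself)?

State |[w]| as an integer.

9

#0=e has no predecessor
#1=f depends on [0:e]
#2=f depends on [1:f]
#3=e depends on [2:f]
#4=f depends on [3:e]
#5=d has no predecessor
#6=f depends on [4:f]
#7=f depends on [6:f]
#8=e depends on [7:f]
sources: [0:e, 5:d]
N(rest) = Σ N(rest − s) over sources s of rest; N(one piece) = 1:
  size 1 → [5]=1  [8]=1
  size 2 → [5,8]=2  [7,8]=1
  size 3 → [5,7,8]=3  [6,7,8]=1
  size 4 → [4,6,7,8]=1  [5,6,7,8]=4
  size 5 → [3,4,6,7,8]=1  [4,5,6,7,8]=5
  size 6 → [2,3,4,6,7,8]=1  [3,4,5,6,7,8]=6
  size 7 → [1,2,3,4,6,7,8]=1  [2,3,4,5,6,7,8]=7
  first=0(e) contributes 8
  first=5(d) contributes 1
|[w]| = 9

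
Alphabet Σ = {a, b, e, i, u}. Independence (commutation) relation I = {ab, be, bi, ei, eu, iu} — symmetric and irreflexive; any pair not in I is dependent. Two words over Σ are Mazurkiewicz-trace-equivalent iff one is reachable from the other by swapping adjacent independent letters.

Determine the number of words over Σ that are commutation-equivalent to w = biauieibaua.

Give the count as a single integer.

piece 0:b — minimal
piece 1:i — minimal
piece 2:a rests on {1:i}
piece 3:u rests on {0:b, 2:a}
piece 4:i rests on {2:a}
piece 5:e rests on {2:a}
piece 6:i rests on {4:i}
piece 7:b rests on {3:u}
piece 8:a rests on {3:u, 5:e, 6:i}
piece 9:u rests on {7:b, 8:a}
piece 10:a rests on {9:u}
minimal pieces: {0:b, 1:i}
ways to finish when only these pieces remain (= sum over removing one remaining piece with nothing left below it):
  1 left: {10}→1
  2 left: {9,10}→1
  3 left: {7,9,10}→1  {8,9,10}→1
  4 left: {5,8,9,10}→1  {6,8,9,10}→1  {7,8,9,10}→2
  5 left: {3,7,8,9,10}→2  {4,6,8,9,10}→1  {5,6,8,9,10}→2  {5,7,8,9,10}→3  {6,7,8,9,10}→3
  6 left: {0,3,7,8,9,10}→2  {3,5,7,8,9,10}→5  {3,6,7,8,9,10}→5  {4,5,6,8,9,10}→3  {4,6,7,8,9,10}→4  {5,6,7,8,9,10}→8
  7 left: {0,3,5,7,8,9,10}→7  {0,3,6,7,8,9,10}→7  {3,4,6,7,8,9,10}→9  {3,5,6,7,8,9,10}→18  {4,5,6,7,8,9,10}→15
  8 left: {0,3,4,6,7,8,9,10}→16  {0,3,5,6,7,8,9,10}→32  {3,4,5,6,7,8,9,10}→42
  9 left: {0,3,4,5,6,7,8,9,10}→90  {2,3,4,5,6,7,8,9,10}→42
  placing 0:b first → 42 extensions
  placing 1:i first → 132 extensions
total linear extensions = 174

174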